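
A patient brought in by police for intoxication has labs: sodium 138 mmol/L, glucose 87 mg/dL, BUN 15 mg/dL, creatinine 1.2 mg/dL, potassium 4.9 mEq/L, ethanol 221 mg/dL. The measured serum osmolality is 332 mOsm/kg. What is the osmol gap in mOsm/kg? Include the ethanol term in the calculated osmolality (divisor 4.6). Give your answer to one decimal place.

Calculated osmolality = 2·Na + glucose/18 + BUN/2.8 + ethanol/4.6
= 2·138 + 87/18 + 15/2.8 + 221/4.6
= 276 + 4.83 + 5.36 + 48.04
= 334.23 mOsm/kg ≈ 334.2 mOsm/kg
Osmolar gap = measured − calculated = 332 − 334.2 = -2.2 mOsm/kg

-2.2 mOsm/kg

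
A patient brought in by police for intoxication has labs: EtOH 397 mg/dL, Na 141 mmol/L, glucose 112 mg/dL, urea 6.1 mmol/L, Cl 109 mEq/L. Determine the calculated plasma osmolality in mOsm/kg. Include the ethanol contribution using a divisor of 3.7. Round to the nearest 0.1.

Calculated osmolality = 2·Na + glucose/18 + urea + ethanol/3.7
= 2·141 + 112/18 + 6.1 + 397/3.7
= 282 + 6.22 + 6.10 + 107.30
= 401.62 mOsm/kg

401.6 mOsm/kg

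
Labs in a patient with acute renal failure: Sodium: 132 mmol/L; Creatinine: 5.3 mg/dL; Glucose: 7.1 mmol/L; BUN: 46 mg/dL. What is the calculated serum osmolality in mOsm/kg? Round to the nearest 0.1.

287.5 mOsm/kg

Calculated osmolality = 2·Na + glucose + BUN/2.8
= 2·132 + 7.1 + 46/2.8
= 264 + 7.10 + 16.43
= 287.53 mOsm/kg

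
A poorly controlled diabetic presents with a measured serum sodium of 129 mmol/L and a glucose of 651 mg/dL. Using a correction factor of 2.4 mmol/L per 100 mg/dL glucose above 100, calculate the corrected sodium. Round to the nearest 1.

142 mmol/L

Corrected Na = measured Na + 2.4 · (glucose − 100)/100
= 129 + 2.4 · (651 − 100)/100
= 129 + 13.2
= 142.2 mmol/L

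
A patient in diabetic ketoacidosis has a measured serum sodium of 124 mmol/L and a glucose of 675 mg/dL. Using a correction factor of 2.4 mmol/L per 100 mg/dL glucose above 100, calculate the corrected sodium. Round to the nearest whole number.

138 mmol/L

Corrected Na = measured Na + 2.4 · (glucose − 100)/100
= 124 + 2.4 · (675 − 100)/100
= 124 + 13.8
= 137.8 mmol/L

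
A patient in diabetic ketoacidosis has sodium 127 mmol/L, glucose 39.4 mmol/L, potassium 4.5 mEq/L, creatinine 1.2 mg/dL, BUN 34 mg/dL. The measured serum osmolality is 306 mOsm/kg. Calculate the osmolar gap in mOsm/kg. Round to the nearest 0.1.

Calculated osmolality = 2·Na + glucose + BUN/2.8
= 2·127 + 39.4 + 34/2.8
= 254 + 39.40 + 12.14
= 305.54 mOsm/kg ≈ 305.5 mOsm/kg
Osmolar gap = measured − calculated = 306 − 305.5 = 0.5 mOsm/kg

0.5 mOsm/kg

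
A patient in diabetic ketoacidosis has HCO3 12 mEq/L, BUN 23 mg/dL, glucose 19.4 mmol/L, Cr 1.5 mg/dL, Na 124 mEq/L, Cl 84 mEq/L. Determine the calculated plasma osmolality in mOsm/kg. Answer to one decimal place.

275.6 mOsm/kg

Calculated osmolality = 2·Na + glucose + BUN/2.8
= 2·124 + 19.4 + 23/2.8
= 248 + 19.40 + 8.21
= 275.61 mOsm/kg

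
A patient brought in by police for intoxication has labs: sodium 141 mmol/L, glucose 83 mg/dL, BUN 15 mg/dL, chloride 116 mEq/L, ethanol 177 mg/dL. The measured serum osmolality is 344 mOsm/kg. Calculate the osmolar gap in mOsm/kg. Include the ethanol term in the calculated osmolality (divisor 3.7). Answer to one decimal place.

Calculated osmolality = 2·Na + glucose/18 + BUN/2.8 + ethanol/3.7
= 2·141 + 83/18 + 15/2.8 + 177/3.7
= 282 + 4.61 + 5.36 + 47.84
= 339.81 mOsm/kg ≈ 339.8 mOsm/kg
Osmolar gap = measured − calculated = 344 − 339.8 = 4.2 mOsm/kg

4.2 mOsm/kg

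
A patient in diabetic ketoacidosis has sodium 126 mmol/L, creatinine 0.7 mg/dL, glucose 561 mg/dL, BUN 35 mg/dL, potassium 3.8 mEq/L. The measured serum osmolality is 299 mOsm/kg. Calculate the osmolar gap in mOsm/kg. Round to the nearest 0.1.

3.3 mOsm/kg

Calculated osmolality = 2·Na + glucose/18 + BUN/2.8
= 2·126 + 561/18 + 35/2.8
= 252 + 31.17 + 12.50
= 295.67 mOsm/kg ≈ 295.7 mOsm/kg
Osmolar gap = measured − calculated = 299 − 295.7 = 3.3 mOsm/kg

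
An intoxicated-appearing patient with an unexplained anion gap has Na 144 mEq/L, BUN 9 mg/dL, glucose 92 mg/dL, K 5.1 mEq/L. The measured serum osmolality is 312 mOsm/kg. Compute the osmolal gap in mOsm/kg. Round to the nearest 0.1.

15.7 mOsm/kg

Calculated osmolality = 2·Na + glucose/18 + BUN/2.8
= 2·144 + 92/18 + 9/2.8
= 288 + 5.11 + 3.21
= 296.32 mOsm/kg ≈ 296.3 mOsm/kg
Osmolar gap = measured − calculated = 312 − 296.3 = 15.7 mOsm/kg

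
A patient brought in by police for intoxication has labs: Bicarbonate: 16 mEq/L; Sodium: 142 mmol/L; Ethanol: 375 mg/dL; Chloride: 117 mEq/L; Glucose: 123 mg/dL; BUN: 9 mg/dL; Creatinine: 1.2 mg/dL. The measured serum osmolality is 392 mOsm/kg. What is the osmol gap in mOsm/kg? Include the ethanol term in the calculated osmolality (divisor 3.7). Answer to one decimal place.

-3.4 mOsm/kg

Calculated osmolality = 2·Na + glucose/18 + BUN/2.8 + ethanol/3.7
= 2·142 + 123/18 + 9/2.8 + 375/3.7
= 284 + 6.83 + 3.21 + 101.35
= 395.39 mOsm/kg ≈ 395.4 mOsm/kg
Osmolar gap = measured − calculated = 392 − 395.4 = -3.4 mOsm/kg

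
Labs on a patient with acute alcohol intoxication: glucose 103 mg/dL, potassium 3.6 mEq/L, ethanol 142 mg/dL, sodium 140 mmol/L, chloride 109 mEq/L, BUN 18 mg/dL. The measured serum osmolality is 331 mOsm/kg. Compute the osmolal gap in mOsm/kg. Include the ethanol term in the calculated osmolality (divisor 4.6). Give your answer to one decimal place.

8.0 mOsm/kg

Calculated osmolality = 2·Na + glucose/18 + BUN/2.8 + ethanol/4.6
= 2·140 + 103/18 + 18/2.8 + 142/4.6
= 280 + 5.72 + 6.43 + 30.87
= 323.02 mOsm/kg ≈ 323.0 mOsm/kg
Osmolar gap = measured − calculated = 331 − 323.0 = 8.0 mOsm/kg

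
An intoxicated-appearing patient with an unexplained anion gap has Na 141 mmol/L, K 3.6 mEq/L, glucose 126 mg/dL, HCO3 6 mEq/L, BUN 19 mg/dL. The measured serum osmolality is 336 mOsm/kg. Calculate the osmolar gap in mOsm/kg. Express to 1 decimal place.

Calculated osmolality = 2·Na + glucose/18 + BUN/2.8
= 2·141 + 126/18 + 19/2.8
= 282 + 7 + 6.79
= 295.79 mOsm/kg ≈ 295.8 mOsm/kg
Osmolar gap = measured − calculated = 336 − 295.8 = 40.2 mOsm/kg

40.2 mOsm/kg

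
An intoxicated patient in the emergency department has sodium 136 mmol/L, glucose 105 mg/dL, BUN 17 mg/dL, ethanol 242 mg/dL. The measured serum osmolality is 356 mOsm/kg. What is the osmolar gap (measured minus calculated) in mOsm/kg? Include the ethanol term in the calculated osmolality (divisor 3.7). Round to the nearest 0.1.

Calculated osmolality = 2·Na + glucose/18 + BUN/2.8 + ethanol/3.7
= 2·136 + 105/18 + 17/2.8 + 242/3.7
= 272 + 5.83 + 6.07 + 65.41
= 349.31 mOsm/kg ≈ 349.3 mOsm/kg
Osmolar gap = measured − calculated = 356 − 349.3 = 6.7 mOsm/kg

6.7 mOsm/kg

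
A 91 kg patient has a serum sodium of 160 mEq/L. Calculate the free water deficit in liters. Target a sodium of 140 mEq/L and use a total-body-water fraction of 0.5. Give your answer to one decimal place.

TBW = 0.5 · 91 = 45.5 L
Free water deficit = TBW · (Na/140 − 1)
= 45.5 · (160/140 − 1)
= 45.5 · 0.1429
= 6.5 L

6.5 L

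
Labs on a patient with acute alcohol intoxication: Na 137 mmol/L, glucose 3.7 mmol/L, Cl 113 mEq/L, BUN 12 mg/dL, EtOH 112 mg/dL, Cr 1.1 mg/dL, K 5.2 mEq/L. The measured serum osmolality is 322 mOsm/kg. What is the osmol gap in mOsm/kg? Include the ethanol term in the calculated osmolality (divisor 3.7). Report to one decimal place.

Calculated osmolality = 2·Na + glucose + BUN/2.8 + ethanol/3.7
= 2·137 + 3.7 + 12/2.8 + 112/3.7
= 274 + 3.70 + 4.29 + 30.27
= 312.26 mOsm/kg ≈ 312.3 mOsm/kg
Osmolar gap = measured − calculated = 322 − 312.3 = 9.7 mOsm/kg

9.7 mOsm/kg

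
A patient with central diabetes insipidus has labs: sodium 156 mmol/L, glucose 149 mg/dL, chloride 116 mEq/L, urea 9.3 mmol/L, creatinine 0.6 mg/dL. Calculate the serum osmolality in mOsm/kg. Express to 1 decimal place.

329.6 mOsm/kg

Calculated osmolality = 2·Na + glucose/18 + urea
= 2·156 + 149/18 + 9.3
= 312 + 8.28 + 9.30
= 329.58 mOsm/kg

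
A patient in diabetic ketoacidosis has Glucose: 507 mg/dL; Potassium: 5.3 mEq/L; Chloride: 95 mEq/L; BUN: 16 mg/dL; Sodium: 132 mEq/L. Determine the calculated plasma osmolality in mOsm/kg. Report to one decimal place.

Calculated osmolality = 2·Na + glucose/18 + BUN/2.8
= 2·132 + 507/18 + 16/2.8
= 264 + 28.17 + 5.71
= 297.88 mOsm/kg

297.9 mOsm/kg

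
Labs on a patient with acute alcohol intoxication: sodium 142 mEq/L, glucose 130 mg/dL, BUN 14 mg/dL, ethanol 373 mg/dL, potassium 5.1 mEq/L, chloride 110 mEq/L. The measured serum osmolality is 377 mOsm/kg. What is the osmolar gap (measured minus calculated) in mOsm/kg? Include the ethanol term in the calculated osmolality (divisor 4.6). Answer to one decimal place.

-0.3 mOsm/kg

Calculated osmolality = 2·Na + glucose/18 + BUN/2.8 + ethanol/4.6
= 2·142 + 130/18 + 14/2.8 + 373/4.6
= 284 + 7.22 + 5 + 81.09
= 377.31 mOsm/kg ≈ 377.3 mOsm/kg
Osmolar gap = measured − calculated = 377 − 377.3 = -0.3 mOsm/kg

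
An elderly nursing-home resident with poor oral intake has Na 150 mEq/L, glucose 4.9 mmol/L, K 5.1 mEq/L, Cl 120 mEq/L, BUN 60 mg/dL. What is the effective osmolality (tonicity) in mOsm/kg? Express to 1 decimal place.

Effective osmolality excludes urea (freely permeant across cell membranes):
2·Na + glucose
= 2·150 + 4.9
= 300 + 4.9
= 304.9 mOsm/kg

304.9 mOsm/kg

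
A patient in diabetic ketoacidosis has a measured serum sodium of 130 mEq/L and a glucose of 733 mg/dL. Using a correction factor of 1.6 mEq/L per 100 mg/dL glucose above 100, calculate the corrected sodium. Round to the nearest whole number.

Corrected Na = measured Na + 1.6 · (glucose − 100)/100
= 130 + 1.6 · (733 − 100)/100
= 130 + 10.1
= 140.1 mEq/L

140 mEq/L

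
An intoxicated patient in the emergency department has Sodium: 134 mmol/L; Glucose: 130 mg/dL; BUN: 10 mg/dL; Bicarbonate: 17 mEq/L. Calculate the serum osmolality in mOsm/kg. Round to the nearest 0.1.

278.8 mOsm/kg

Calculated osmolality = 2·Na + glucose/18 + BUN/2.8
= 2·134 + 130/18 + 10/2.8
= 268 + 7.22 + 3.57
= 278.79 mOsm/kg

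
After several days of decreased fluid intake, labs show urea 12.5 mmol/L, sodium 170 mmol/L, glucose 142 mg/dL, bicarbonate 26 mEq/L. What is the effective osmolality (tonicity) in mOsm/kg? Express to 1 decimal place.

Effective osmolality excludes urea (freely permeant across cell membranes):
2·Na + glucose/18
= 2·170 + 142/18
= 340 + 7.89
= 347.89 mOsm/kg

347.9 mOsm/kg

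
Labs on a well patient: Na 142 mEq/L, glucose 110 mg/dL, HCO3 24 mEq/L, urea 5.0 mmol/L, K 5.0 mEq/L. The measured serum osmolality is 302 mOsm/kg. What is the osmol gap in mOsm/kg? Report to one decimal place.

Calculated osmolality = 2·Na + glucose/18 + urea
= 2·142 + 110/18 + 5
= 284 + 6.11 + 5
= 295.11 mOsm/kg ≈ 295.1 mOsm/kg
Osmolar gap = measured − calculated = 302 − 295.1 = 6.9 mOsm/kg

6.9 mOsm/kg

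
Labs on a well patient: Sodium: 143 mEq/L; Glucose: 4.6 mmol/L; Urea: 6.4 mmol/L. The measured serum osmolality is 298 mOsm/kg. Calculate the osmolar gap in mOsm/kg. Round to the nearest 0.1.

1.0 mOsm/kg

Calculated osmolality = 2·Na + glucose + urea
= 2·143 + 4.6 + 6.4
= 286 + 4.60 + 6.40
= 297 mOsm/kg ≈ 297.0 mOsm/kg
Osmolar gap = measured − calculated = 298 − 297.0 = 1.0 mOsm/kg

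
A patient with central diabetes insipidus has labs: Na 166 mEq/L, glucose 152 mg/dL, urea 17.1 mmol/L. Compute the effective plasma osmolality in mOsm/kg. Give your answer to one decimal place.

340.4 mOsm/kg

Effective osmolality excludes urea (freely permeant across cell membranes):
2·Na + glucose/18
= 2·166 + 152/18
= 332 + 8.44
= 340.44 mOsm/kg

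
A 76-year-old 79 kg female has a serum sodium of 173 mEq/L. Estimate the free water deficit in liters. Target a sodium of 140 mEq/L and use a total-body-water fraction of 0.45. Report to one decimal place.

TBW = 0.45 · 79 = 35.55 L
Free water deficit = TBW · (Na/140 − 1)
= 35.55 · (173/140 − 1)
= 35.55 · 0.2357
= 8.38 L

8.4 L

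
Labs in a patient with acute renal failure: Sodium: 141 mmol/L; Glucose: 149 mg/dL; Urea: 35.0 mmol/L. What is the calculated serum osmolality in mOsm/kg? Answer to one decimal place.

325.3 mOsm/kg

Calculated osmolality = 2·Na + glucose/18 + urea
= 2·141 + 149/18 + 35
= 282 + 8.28 + 35
= 325.28 mOsm/kg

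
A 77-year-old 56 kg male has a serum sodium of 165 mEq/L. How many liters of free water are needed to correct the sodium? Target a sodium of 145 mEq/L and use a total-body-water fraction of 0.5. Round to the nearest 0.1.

3.9 L

TBW = 0.5 · 56 = 28 L
Free water deficit = TBW · (Na/145 − 1)
= 28 · (165/145 − 1)
= 28 · 0.1379
= 3.86 L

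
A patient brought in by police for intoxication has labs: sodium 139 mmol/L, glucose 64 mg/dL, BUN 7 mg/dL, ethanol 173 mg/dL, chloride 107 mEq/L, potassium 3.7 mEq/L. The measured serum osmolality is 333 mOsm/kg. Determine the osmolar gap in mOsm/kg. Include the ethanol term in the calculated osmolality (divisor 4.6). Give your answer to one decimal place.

Calculated osmolality = 2·Na + glucose/18 + BUN/2.8 + ethanol/4.6
= 2·139 + 64/18 + 7/2.8 + 173/4.6
= 278 + 3.56 + 2.50 + 37.61
= 321.67 mOsm/kg ≈ 321.7 mOsm/kg
Osmolar gap = measured − calculated = 333 − 321.7 = 11.3 mOsm/kg

11.3 mOsm/kg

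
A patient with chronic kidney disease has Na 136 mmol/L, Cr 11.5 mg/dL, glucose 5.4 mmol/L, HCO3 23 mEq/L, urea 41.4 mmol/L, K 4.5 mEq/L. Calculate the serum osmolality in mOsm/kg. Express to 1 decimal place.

318.8 mOsm/kg

Calculated osmolality = 2·Na + glucose + urea
= 2·136 + 5.4 + 41.4
= 272 + 5.40 + 41.40
= 318.8 mOsm/kg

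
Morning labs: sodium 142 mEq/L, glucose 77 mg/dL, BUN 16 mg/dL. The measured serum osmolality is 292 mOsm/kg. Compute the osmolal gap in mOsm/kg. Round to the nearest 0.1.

Calculated osmolality = 2·Na + glucose/18 + BUN/2.8
= 2·142 + 77/18 + 16/2.8
= 284 + 4.28 + 5.71
= 293.99 mOsm/kg ≈ 294.0 mOsm/kg
Osmolar gap = measured − calculated = 292 − 294.0 = -2.0 mOsm/kg

-2.0 mOsm/kg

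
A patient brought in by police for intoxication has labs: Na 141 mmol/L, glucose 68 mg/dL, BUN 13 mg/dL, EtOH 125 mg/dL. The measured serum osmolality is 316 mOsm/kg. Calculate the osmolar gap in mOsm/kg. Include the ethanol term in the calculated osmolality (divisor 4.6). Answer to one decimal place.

Calculated osmolality = 2·Na + glucose/18 + BUN/2.8 + ethanol/4.6
= 2·141 + 68/18 + 13/2.8 + 125/4.6
= 282 + 3.78 + 4.64 + 27.17
= 317.59 mOsm/kg ≈ 317.6 mOsm/kg
Osmolar gap = measured − calculated = 316 − 317.6 = -1.6 mOsm/kg

-1.6 mOsm/kg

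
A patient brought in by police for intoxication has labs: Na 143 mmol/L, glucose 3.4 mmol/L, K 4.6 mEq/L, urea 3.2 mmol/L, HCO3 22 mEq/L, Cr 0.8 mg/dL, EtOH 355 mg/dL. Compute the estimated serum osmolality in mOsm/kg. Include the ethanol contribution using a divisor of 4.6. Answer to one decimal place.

369.8 mOsm/kg

Calculated osmolality = 2·Na + glucose + urea + ethanol/4.6
= 2·143 + 3.4 + 3.2 + 355/4.6
= 286 + 3.40 + 3.20 + 77.17
= 369.77 mOsm/kg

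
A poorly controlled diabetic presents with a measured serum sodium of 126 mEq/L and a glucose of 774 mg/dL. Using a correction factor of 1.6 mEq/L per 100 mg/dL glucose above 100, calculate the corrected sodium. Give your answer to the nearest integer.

Corrected Na = measured Na + 1.6 · (glucose − 100)/100
= 126 + 1.6 · (774 − 100)/100
= 126 + 10.8
= 136.8 mEq/L

137 mEq/L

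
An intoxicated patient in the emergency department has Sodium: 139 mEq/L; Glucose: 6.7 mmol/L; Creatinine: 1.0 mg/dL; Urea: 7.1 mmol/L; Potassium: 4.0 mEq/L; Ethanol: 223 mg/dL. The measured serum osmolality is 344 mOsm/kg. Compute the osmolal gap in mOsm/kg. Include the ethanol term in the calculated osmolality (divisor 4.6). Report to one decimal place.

3.7 mOsm/kg

Calculated osmolality = 2·Na + glucose + urea + ethanol/4.6
= 2·139 + 6.7 + 7.1 + 223/4.6
= 278 + 6.70 + 7.10 + 48.48
= 340.28 mOsm/kg ≈ 340.3 mOsm/kg
Osmolar gap = measured − calculated = 344 − 340.3 = 3.7 mOsm/kg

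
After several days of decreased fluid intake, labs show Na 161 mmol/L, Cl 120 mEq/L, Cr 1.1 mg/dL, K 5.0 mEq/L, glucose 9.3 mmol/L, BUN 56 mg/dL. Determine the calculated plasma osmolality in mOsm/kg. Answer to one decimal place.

351.3 mOsm/kg

Calculated osmolality = 2·Na + glucose + BUN/2.8
= 2·161 + 9.3 + 56/2.8
= 322 + 9.30 + 20
= 351.3 mOsm/kg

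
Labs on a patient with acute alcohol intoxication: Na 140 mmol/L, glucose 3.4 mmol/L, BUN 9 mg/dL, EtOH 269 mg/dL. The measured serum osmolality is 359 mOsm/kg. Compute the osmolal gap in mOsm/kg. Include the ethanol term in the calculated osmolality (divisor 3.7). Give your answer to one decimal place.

Calculated osmolality = 2·Na + glucose + BUN/2.8 + ethanol/3.7
= 2·140 + 3.4 + 9/2.8 + 269/3.7
= 280 + 3.40 + 3.21 + 72.70
= 359.31 mOsm/kg ≈ 359.3 mOsm/kg
Osmolar gap = measured − calculated = 359 − 359.3 = -0.3 mOsm/kg

-0.3 mOsm/kg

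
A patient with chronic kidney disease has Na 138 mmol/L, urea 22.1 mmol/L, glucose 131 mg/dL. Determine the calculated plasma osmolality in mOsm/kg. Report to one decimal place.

305.4 mOsm/kg

Calculated osmolality = 2·Na + glucose/18 + urea
= 2·138 + 131/18 + 22.1
= 276 + 7.28 + 22.10
= 305.38 mOsm/kg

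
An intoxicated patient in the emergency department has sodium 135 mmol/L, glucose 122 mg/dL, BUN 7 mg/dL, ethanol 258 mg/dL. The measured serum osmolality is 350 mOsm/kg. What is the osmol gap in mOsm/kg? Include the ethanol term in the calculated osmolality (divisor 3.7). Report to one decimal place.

1.0 mOsm/kg

Calculated osmolality = 2·Na + glucose/18 + BUN/2.8 + ethanol/3.7
= 2·135 + 122/18 + 7/2.8 + 258/3.7
= 270 + 6.78 + 2.50 + 69.73
= 349.01 mOsm/kg ≈ 349.0 mOsm/kg
Osmolar gap = measured − calculated = 350 − 349.0 = 1.0 mOsm/kg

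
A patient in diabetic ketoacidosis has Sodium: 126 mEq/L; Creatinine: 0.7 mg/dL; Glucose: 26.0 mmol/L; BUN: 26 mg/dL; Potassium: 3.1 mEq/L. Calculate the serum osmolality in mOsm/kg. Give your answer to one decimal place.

Calculated osmolality = 2·Na + glucose + BUN/2.8
= 2·126 + 26 + 26/2.8
= 252 + 26 + 9.29
= 287.29 mOsm/kg

287.3 mOsm/kg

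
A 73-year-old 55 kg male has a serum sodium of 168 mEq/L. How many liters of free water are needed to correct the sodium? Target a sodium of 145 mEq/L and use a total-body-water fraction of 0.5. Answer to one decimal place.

TBW = 0.5 · 55 = 27.5 L
Free water deficit = TBW · (Na/145 − 1)
= 27.5 · (168/145 − 1)
= 27.5 · 0.1586
= 4.36 L

4.4 L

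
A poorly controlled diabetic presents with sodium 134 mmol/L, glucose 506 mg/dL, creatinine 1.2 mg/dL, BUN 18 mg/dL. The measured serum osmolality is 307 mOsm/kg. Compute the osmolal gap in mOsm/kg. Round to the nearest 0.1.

Calculated osmolality = 2·Na + glucose/18 + BUN/2.8
= 2·134 + 506/18 + 18/2.8
= 268 + 28.11 + 6.43
= 302.54 mOsm/kg ≈ 302.5 mOsm/kg
Osmolar gap = measured − calculated = 307 − 302.5 = 4.5 mOsm/kg

4.5 mOsm/kg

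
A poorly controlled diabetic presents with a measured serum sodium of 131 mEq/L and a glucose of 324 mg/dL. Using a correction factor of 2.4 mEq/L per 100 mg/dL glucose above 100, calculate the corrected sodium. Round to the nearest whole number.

Corrected Na = measured Na + 2.4 · (glucose − 100)/100
= 131 + 2.4 · (324 − 100)/100
= 131 + 5.4
= 136.4 mEq/L

136 mEq/L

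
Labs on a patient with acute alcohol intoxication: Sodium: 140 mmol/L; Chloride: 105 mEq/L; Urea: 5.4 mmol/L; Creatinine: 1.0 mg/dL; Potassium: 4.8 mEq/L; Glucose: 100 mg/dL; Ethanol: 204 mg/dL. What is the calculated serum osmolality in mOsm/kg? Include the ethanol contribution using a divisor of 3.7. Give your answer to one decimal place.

346.1 mOsm/kg

Calculated osmolality = 2·Na + glucose/18 + urea + ethanol/3.7
= 2·140 + 100/18 + 5.4 + 204/3.7
= 280 + 5.56 + 5.40 + 55.14
= 346.1 mOsm/kg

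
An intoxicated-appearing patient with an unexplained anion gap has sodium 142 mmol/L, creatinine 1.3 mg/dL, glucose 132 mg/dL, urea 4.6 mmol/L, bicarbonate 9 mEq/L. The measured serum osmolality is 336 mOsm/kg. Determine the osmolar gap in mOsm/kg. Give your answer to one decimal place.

Calculated osmolality = 2·Na + glucose/18 + urea
= 2·142 + 132/18 + 4.6
= 284 + 7.33 + 4.60
= 295.93 mOsm/kg ≈ 295.9 mOsm/kg
Osmolar gap = measured − calculated = 336 − 295.9 = 40.1 mOsm/kg

40.1 mOsm/kg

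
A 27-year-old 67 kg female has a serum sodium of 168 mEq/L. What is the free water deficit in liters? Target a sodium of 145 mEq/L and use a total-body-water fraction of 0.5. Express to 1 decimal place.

TBW = 0.5 · 67 = 33.5 L
Free water deficit = TBW · (Na/145 − 1)
= 33.5 · (168/145 − 1)
= 33.5 · 0.1586
= 5.31 L

5.3 L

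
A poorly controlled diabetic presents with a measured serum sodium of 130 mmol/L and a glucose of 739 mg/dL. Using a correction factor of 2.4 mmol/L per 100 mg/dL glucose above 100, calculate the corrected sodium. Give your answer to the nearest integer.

145 mmol/L

Corrected Na = measured Na + 2.4 · (glucose − 100)/100
= 130 + 2.4 · (739 − 100)/100
= 130 + 15.3
= 145.3 mmol/L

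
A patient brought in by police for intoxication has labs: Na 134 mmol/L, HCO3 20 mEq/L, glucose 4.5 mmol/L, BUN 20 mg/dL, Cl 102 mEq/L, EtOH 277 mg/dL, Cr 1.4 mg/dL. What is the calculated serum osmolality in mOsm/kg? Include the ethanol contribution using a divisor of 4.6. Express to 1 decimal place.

Calculated osmolality = 2·Na + glucose + BUN/2.8 + ethanol/4.6
= 2·134 + 4.5 + 20/2.8 + 277/4.6
= 268 + 4.50 + 7.14 + 60.22
= 339.86 mOsm/kg

339.9 mOsm/kg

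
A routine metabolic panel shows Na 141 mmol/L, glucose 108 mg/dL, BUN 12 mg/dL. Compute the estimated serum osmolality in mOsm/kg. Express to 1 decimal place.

Calculated osmolality = 2·Na + glucose/18 + BUN/2.8
= 2·141 + 108/18 + 12/2.8
= 282 + 6 + 4.29
= 292.29 mOsm/kg

292.3 mOsm/kg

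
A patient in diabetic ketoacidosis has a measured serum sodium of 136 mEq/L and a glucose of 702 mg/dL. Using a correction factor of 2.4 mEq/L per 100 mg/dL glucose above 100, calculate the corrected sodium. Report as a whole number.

150 mEq/L

Corrected Na = measured Na + 2.4 · (glucose − 100)/100
= 136 + 2.4 · (702 − 100)/100
= 136 + 14.4
= 150.4 mEq/L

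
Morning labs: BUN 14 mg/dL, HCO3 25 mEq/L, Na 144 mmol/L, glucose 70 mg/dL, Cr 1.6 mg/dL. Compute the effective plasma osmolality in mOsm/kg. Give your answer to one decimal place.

Effective osmolality excludes urea (freely permeant across cell membranes):
2·Na + glucose/18
= 2·144 + 70/18
= 288 + 3.89
= 291.89 mOsm/kg

291.9 mOsm/kg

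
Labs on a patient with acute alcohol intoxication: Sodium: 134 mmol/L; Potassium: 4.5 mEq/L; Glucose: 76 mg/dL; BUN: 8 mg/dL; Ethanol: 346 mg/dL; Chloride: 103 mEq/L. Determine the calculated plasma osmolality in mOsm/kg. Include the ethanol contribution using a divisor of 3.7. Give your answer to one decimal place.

368.6 mOsm/kg

Calculated osmolality = 2·Na + glucose/18 + BUN/2.8 + ethanol/3.7
= 2·134 + 76/18 + 8/2.8 + 346/3.7
= 268 + 4.22 + 2.86 + 93.51
= 368.59 mOsm/kg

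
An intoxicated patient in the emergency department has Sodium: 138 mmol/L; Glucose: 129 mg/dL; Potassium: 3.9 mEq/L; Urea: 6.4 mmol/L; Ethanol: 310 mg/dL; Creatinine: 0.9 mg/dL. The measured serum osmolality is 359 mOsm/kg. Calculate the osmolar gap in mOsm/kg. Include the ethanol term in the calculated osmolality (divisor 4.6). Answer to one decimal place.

Calculated osmolality = 2·Na + glucose/18 + urea + ethanol/4.6
= 2·138 + 129/18 + 6.4 + 310/4.6
= 276 + 7.17 + 6.40 + 67.39
= 356.96 mOsm/kg ≈ 357.0 mOsm/kg
Osmolar gap = measured − calculated = 359 − 357.0 = 2.0 mOsm/kg

2.0 mOsm/kg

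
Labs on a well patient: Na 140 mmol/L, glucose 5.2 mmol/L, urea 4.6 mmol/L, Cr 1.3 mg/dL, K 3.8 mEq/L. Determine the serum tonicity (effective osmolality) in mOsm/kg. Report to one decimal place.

Effective osmolality excludes urea (freely permeant across cell membranes):
2·Na + glucose
= 2·140 + 5.2
= 280 + 5.2
= 285.2 mOsm/kg

285.2 mOsm/kg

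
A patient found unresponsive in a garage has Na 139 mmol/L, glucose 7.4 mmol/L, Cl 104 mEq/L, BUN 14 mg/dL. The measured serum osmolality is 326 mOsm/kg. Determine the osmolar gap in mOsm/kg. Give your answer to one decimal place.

35.6 mOsm/kg

Calculated osmolality = 2·Na + glucose + BUN/2.8
= 2·139 + 7.4 + 14/2.8
= 278 + 7.40 + 5
= 290.4 mOsm/kg ≈ 290.4 mOsm/kg
Osmolar gap = measured − calculated = 326 − 290.4 = 35.6 mOsm/kg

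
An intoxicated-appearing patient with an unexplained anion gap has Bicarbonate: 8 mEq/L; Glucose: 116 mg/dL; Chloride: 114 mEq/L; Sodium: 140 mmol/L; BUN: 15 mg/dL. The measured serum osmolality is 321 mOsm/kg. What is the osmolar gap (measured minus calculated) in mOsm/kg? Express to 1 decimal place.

Calculated osmolality = 2·Na + glucose/18 + BUN/2.8
= 2·140 + 116/18 + 15/2.8
= 280 + 6.44 + 5.36
= 291.8 mOsm/kg ≈ 291.8 mOsm/kg
Osmolar gap = measured − calculated = 321 − 291.8 = 29.2 mOsm/kg

29.2 mOsm/kg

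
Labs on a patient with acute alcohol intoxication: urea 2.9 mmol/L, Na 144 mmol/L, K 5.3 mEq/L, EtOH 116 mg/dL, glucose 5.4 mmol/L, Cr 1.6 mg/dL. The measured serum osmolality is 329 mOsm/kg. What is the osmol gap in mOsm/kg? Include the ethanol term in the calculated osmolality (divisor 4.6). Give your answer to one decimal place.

Calculated osmolality = 2·Na + glucose + urea + ethanol/4.6
= 2·144 + 5.4 + 2.9 + 116/4.6
= 288 + 5.40 + 2.90 + 25.22
= 321.52 mOsm/kg ≈ 321.5 mOsm/kg
Osmolar gap = measured − calculated = 329 − 321.5 = 7.5 mOsm/kg

7.5 mOsm/kg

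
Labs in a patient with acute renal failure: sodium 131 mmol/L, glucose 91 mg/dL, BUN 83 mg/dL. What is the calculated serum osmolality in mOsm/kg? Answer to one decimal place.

Calculated osmolality = 2·Na + glucose/18 + BUN/2.8
= 2·131 + 91/18 + 83/2.8
= 262 + 5.06 + 29.64
= 296.7 mOsm/kg

296.7 mOsm/kg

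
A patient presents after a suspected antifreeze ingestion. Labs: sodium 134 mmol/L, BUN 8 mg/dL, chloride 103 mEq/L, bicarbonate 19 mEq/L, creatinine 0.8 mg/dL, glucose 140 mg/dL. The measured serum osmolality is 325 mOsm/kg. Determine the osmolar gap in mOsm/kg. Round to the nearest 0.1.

Calculated osmolality = 2·Na + glucose/18 + BUN/2.8
= 2·134 + 140/18 + 8/2.8
= 268 + 7.78 + 2.86
= 278.64 mOsm/kg ≈ 278.6 mOsm/kg
Osmolar gap = measured − calculated = 325 − 278.6 = 46.4 mOsm/kg

46.4 mOsm/kg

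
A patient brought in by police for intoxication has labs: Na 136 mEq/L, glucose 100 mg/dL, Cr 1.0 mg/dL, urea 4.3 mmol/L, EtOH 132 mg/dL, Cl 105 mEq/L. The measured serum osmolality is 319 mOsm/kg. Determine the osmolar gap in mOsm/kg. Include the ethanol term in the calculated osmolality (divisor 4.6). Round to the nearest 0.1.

Calculated osmolality = 2·Na + glucose/18 + urea + ethanol/4.6
= 2·136 + 100/18 + 4.3 + 132/4.6
= 272 + 5.56 + 4.30 + 28.70
= 310.56 mOsm/kg ≈ 310.6 mOsm/kg
Osmolar gap = measured − calculated = 319 − 310.6 = 8.4 mOsm/kg

8.4 mOsm/kg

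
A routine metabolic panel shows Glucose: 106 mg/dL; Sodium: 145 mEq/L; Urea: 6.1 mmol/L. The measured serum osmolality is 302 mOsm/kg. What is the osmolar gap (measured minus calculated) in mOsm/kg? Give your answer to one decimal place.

0.0 mOsm/kg

Calculated osmolality = 2·Na + glucose/18 + urea
= 2·145 + 106/18 + 6.1
= 290 + 5.89 + 6.10
= 301.99 mOsm/kg ≈ 302.0 mOsm/kg
Osmolar gap = measured − calculated = 302 − 302.0 = 0.0 mOsm/kg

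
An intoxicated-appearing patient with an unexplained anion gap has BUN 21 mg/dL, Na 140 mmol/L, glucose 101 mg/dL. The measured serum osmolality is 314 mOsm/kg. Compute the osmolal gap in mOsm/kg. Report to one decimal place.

Calculated osmolality = 2·Na + glucose/18 + BUN/2.8
= 2·140 + 101/18 + 21/2.8
= 280 + 5.61 + 7.50
= 293.11 mOsm/kg ≈ 293.1 mOsm/kg
Osmolar gap = measured − calculated = 314 − 293.1 = 20.9 mOsm/kg

20.9 mOsm/kg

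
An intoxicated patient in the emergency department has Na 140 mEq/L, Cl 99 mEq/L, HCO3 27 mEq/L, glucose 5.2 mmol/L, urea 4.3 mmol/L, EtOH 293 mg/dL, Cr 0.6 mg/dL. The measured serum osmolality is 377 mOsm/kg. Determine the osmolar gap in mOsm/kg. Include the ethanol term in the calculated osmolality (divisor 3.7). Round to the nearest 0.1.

8.3 mOsm/kg

Calculated osmolality = 2·Na + glucose + urea + ethanol/3.7
= 2·140 + 5.2 + 4.3 + 293/3.7
= 280 + 5.20 + 4.30 + 79.19
= 368.69 mOsm/kg ≈ 368.7 mOsm/kg
Osmolar gap = measured − calculated = 377 − 368.7 = 8.3 mOsm/kg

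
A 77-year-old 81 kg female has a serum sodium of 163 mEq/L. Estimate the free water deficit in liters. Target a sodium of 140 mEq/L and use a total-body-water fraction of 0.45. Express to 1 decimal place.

6.0 L

TBW = 0.45 · 81 = 36.45 L
Free water deficit = TBW · (Na/140 − 1)
= 36.45 · (163/140 − 1)
= 36.45 · 0.1643
= 5.99 L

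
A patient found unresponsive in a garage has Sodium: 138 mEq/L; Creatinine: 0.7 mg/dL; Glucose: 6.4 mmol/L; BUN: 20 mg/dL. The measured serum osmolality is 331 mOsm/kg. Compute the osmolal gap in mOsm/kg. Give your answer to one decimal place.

Calculated osmolality = 2·Na + glucose + BUN/2.8
= 2·138 + 6.4 + 20/2.8
= 276 + 6.40 + 7.14
= 289.54 mOsm/kg ≈ 289.5 mOsm/kg
Osmolar gap = measured − calculated = 331 − 289.5 = 41.5 mOsm/kg

41.5 mOsm/kg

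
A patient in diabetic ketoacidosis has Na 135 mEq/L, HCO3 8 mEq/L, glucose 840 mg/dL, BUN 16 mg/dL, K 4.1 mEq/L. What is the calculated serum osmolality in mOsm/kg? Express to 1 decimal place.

322.4 mOsm/kg

Calculated osmolality = 2·Na + glucose/18 + BUN/2.8
= 2·135 + 840/18 + 16/2.8
= 270 + 46.67 + 5.71
= 322.38 mOsm/kg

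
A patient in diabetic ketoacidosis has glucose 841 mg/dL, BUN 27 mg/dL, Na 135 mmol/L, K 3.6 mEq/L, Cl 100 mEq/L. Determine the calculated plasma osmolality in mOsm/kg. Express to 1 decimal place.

326.4 mOsm/kg

Calculated osmolality = 2·Na + glucose/18 + BUN/2.8
= 2·135 + 841/18 + 27/2.8
= 270 + 46.72 + 9.64
= 326.36 mOsm/kg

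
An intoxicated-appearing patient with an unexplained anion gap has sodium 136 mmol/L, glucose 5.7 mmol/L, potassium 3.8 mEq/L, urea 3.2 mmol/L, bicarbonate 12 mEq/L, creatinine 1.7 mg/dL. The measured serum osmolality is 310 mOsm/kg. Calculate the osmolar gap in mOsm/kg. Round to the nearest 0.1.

29.1 mOsm/kg

Calculated osmolality = 2·Na + glucose + urea
= 2·136 + 5.7 + 3.2
= 272 + 5.70 + 3.20
= 280.9 mOsm/kg ≈ 280.9 mOsm/kg
Osmolar gap = measured − calculated = 310 − 280.9 = 29.1 mOsm/kg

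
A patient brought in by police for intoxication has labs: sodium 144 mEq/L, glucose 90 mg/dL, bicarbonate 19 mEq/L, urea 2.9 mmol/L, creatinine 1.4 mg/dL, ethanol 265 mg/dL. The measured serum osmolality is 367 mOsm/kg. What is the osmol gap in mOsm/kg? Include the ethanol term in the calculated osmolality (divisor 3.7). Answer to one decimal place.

Calculated osmolality = 2·Na + glucose/18 + urea + ethanol/3.7
= 2·144 + 90/18 + 2.9 + 265/3.7
= 288 + 5 + 2.90 + 71.62
= 367.52 mOsm/kg ≈ 367.5 mOsm/kg
Osmolar gap = measured − calculated = 367 − 367.5 = -0.5 mOsm/kg

-0.5 mOsm/kg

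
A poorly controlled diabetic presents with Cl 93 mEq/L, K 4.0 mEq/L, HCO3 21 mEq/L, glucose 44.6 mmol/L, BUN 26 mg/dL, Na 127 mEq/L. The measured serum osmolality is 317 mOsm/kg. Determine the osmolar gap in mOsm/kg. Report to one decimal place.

9.1 mOsm/kg

Calculated osmolality = 2·Na + glucose + BUN/2.8
= 2·127 + 44.6 + 26/2.8
= 254 + 44.60 + 9.29
= 307.89 mOsm/kg ≈ 307.9 mOsm/kg
Osmolar gap = measured − calculated = 317 − 307.9 = 9.1 mOsm/kg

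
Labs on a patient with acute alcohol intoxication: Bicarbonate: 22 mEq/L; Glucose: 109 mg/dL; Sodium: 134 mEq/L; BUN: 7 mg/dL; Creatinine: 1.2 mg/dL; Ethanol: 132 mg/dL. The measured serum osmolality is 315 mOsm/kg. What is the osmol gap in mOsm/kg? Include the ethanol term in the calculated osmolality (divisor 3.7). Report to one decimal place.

2.8 mOsm/kg

Calculated osmolality = 2·Na + glucose/18 + BUN/2.8 + ethanol/3.7
= 2·134 + 109/18 + 7/2.8 + 132/3.7
= 268 + 6.06 + 2.50 + 35.68
= 312.24 mOsm/kg ≈ 312.2 mOsm/kg
Osmolar gap = measured − calculated = 315 − 312.2 = 2.8 mOsm/kg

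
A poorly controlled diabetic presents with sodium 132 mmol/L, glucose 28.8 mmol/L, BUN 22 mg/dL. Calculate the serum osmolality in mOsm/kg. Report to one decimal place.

300.7 mOsm/kg

Calculated osmolality = 2·Na + glucose + BUN/2.8
= 2·132 + 28.8 + 22/2.8
= 264 + 28.80 + 7.86
= 300.66 mOsm/kg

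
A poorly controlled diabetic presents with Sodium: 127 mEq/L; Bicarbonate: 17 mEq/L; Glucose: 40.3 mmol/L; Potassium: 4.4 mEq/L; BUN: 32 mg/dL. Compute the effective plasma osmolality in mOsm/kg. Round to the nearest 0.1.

Effective osmolality excludes urea (freely permeant across cell membranes):
2·Na + glucose
= 2·127 + 40.3
= 254 + 40.3
= 294.3 mOsm/kg

294.3 mOsm/kg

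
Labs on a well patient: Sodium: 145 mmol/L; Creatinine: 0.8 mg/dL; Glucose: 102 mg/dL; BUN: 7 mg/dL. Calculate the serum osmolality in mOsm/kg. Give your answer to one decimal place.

Calculated osmolality = 2·Na + glucose/18 + BUN/2.8
= 2·145 + 102/18 + 7/2.8
= 290 + 5.67 + 2.50
= 298.17 mOsm/kg

298.2 mOsm/kg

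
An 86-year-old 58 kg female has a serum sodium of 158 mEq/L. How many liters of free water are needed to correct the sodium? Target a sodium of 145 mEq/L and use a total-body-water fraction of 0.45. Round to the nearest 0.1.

TBW = 0.45 · 58 = 26.1 L
Free water deficit = TBW · (Na/145 − 1)
= 26.1 · (158/145 − 1)
= 26.1 · 0.0897
= 2.34 L

2.3 L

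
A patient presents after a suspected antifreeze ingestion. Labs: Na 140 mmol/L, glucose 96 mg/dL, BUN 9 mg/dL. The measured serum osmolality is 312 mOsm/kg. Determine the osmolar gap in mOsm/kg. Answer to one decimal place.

23.5 mOsm/kg

Calculated osmolality = 2·Na + glucose/18 + BUN/2.8
= 2·140 + 96/18 + 9/2.8
= 280 + 5.33 + 3.21
= 288.54 mOsm/kg ≈ 288.5 mOsm/kg
Osmolar gap = measured − calculated = 312 − 288.5 = 23.5 mOsm/kg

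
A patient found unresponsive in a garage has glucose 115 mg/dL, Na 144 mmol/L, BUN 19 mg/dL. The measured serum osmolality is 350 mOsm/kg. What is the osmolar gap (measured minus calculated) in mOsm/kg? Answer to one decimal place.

Calculated osmolality = 2·Na + glucose/18 + BUN/2.8
= 2·144 + 115/18 + 19/2.8
= 288 + 6.39 + 6.79
= 301.18 mOsm/kg ≈ 301.2 mOsm/kg
Osmolar gap = measured − calculated = 350 − 301.2 = 48.8 mOsm/kg

48.8 mOsm/kg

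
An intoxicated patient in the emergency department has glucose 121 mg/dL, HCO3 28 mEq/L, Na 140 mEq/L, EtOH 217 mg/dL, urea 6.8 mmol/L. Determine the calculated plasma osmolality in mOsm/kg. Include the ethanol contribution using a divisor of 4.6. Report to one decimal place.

Calculated osmolality = 2·Na + glucose/18 + urea + ethanol/4.6
= 2·140 + 121/18 + 6.8 + 217/4.6
= 280 + 6.72 + 6.80 + 47.17
= 340.69 mOsm/kg

340.7 mOsm/kg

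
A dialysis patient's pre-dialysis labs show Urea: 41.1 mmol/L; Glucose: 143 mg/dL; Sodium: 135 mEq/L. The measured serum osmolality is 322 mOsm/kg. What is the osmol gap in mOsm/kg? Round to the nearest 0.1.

3.0 mOsm/kg

Calculated osmolality = 2·Na + glucose/18 + urea
= 2·135 + 143/18 + 41.1
= 270 + 7.94 + 41.10
= 319.04 mOsm/kg ≈ 319.0 mOsm/kg
Osmolar gap = measured − calculated = 322 − 319.0 = 3.0 mOsm/kg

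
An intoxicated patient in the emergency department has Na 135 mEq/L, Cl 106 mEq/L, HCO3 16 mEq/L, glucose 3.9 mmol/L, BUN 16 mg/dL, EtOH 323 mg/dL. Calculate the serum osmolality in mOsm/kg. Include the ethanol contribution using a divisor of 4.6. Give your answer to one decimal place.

Calculated osmolality = 2·Na + glucose + BUN/2.8 + ethanol/4.6
= 2·135 + 3.9 + 16/2.8 + 323/4.6
= 270 + 3.90 + 5.71 + 70.22
= 349.83 mOsm/kg

349.8 mOsm/kg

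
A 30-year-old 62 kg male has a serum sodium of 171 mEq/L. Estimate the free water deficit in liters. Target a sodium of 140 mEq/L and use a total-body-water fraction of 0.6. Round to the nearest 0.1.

8.2 L

TBW = 0.6 · 62 = 37.2 L
Free water deficit = TBW · (Na/140 − 1)
= 37.2 · (171/140 − 1)
= 37.2 · 0.2214
= 8.24 L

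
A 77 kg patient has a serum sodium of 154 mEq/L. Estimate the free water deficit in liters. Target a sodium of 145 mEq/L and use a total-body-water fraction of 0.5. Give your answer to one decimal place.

2.4 L

TBW = 0.5 · 77 = 38.5 L
Free water deficit = TBW · (Na/145 − 1)
= 38.5 · (154/145 − 1)
= 38.5 · 0.0621
= 2.39 L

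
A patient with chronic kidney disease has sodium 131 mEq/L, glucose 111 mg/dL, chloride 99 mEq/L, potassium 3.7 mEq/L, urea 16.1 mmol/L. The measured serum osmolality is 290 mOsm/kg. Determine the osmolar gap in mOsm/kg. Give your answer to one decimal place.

5.7 mOsm/kg

Calculated osmolality = 2·Na + glucose/18 + urea
= 2·131 + 111/18 + 16.1
= 262 + 6.17 + 16.10
= 284.27 mOsm/kg ≈ 284.3 mOsm/kg
Osmolar gap = measured − calculated = 290 − 284.3 = 5.7 mOsm/kg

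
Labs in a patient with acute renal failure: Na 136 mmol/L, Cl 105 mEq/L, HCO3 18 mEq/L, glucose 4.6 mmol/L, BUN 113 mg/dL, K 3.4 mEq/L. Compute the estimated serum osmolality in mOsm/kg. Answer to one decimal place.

Calculated osmolality = 2·Na + glucose + BUN/2.8
= 2·136 + 4.6 + 113/2.8
= 272 + 4.60 + 40.36
= 316.96 mOsm/kg

317.0 mOsm/kg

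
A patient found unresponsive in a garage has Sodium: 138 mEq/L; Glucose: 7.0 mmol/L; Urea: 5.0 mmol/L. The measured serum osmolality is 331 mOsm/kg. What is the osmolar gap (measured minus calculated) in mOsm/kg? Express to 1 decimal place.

43.0 mOsm/kg

Calculated osmolality = 2·Na + glucose + urea
= 2·138 + 7 + 5
= 276 + 7 + 5
= 288 mOsm/kg ≈ 288.0 mOsm/kg
Osmolar gap = measured − calculated = 331 − 288.0 = 43.0 mOsm/kg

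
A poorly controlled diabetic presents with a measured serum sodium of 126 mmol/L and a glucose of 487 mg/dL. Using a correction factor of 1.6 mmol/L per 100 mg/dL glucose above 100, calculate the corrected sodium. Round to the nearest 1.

132 mmol/L

Corrected Na = measured Na + 1.6 · (glucose − 100)/100
= 126 + 1.6 · (487 − 100)/100
= 126 + 6.2
= 132.2 mmol/L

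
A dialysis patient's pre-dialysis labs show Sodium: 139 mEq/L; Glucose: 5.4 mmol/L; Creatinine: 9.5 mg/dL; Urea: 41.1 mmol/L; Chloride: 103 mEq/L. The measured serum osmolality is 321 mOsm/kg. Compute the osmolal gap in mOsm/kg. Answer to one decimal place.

-3.5 mOsm/kg

Calculated osmolality = 2·Na + glucose + urea
= 2·139 + 5.4 + 41.1
= 278 + 5.40 + 41.10
= 324.5 mOsm/kg ≈ 324.5 mOsm/kg
Osmolar gap = measured − calculated = 321 − 324.5 = -3.5 mOsm/kg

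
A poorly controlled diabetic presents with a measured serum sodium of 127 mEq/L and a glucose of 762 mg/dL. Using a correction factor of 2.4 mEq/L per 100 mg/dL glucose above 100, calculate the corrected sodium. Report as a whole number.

Corrected Na = measured Na + 2.4 · (glucose − 100)/100
= 127 + 2.4 · (762 − 100)/100
= 127 + 15.9
= 142.9 mEq/L

143 mEq/L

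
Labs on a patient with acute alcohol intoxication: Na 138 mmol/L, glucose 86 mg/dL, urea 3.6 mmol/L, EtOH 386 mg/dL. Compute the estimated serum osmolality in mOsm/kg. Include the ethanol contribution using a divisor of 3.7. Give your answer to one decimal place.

388.7 mOsm/kg

Calculated osmolality = 2·Na + glucose/18 + urea + ethanol/3.7
= 2·138 + 86/18 + 3.6 + 386/3.7
= 276 + 4.78 + 3.60 + 104.32
= 388.7 mOsm/kg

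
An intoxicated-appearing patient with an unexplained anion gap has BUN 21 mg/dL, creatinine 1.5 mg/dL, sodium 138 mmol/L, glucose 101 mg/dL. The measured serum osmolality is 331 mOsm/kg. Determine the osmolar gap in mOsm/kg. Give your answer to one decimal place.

41.9 mOsm/kg

Calculated osmolality = 2·Na + glucose/18 + BUN/2.8
= 2·138 + 101/18 + 21/2.8
= 276 + 5.61 + 7.50
= 289.11 mOsm/kg ≈ 289.1 mOsm/kg
Osmolar gap = measured − calculated = 331 − 289.1 = 41.9 mOsm/kg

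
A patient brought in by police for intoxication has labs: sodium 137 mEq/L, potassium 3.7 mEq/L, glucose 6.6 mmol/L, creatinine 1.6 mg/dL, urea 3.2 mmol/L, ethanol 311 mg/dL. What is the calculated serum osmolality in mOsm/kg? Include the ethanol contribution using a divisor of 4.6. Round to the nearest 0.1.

Calculated osmolality = 2·Na + glucose + urea + ethanol/4.6
= 2·137 + 6.6 + 3.2 + 311/4.6
= 274 + 6.60 + 3.20 + 67.61
= 351.41 mOsm/kg

351.4 mOsm/kg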